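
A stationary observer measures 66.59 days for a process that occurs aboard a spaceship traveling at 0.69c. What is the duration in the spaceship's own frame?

Dilated time Δt = 66.59 days
γ = 1/√(1 - 0.69²) = 1.3816
Δt₀ = Δt/γ = 66.59/1.3816 = 48.20 days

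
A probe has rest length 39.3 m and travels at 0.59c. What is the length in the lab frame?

Proper length L₀ = 39.3 m
γ = 1/√(1 - 0.59²) = 1.2385
L = L₀/γ = 39.3/1.2385 = 31.73 m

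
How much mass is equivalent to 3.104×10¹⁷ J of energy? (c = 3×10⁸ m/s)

From E = mc², we get m = E/c²
c² = (3×10⁸)² = 9×10¹⁶ m²/s²
m = 3.104×10¹⁷ / 9×10¹⁶ = 3.449 kg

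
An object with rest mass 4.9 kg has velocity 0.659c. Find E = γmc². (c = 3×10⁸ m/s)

γ = 1/√(1 - 0.659²) = 1.3295
mc² = 4.9 × (3×10⁸)² = 4.410×10¹⁷ J
E = γmc² = 1.3295 × 4.410×10¹⁷ = 5.863×10¹⁷ J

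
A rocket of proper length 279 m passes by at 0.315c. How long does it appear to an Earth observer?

Proper length L₀ = 279 m
γ = 1/√(1 - 0.315²) = 1.0536
L = L₀/γ = 279/1.0536 = 264.8 m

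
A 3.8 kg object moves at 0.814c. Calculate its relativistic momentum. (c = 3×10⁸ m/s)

γ = 1/√(1 - 0.814²) = 1.722
v = 0.814 × 3×10⁸ = 2.442×10⁸ m/s
p = γmv = 1.722 × 3.8 × 2.442×10⁸ = 1.598×10⁹ kg·m/s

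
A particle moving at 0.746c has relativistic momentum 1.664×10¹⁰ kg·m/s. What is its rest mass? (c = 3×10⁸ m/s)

γ = 1/√(1 - 0.746²) = 1.50162
v = 0.746 × 3×10⁸ = 2.238×10⁸ m/s
m = p/(γv) = 1.664×10¹⁰/(1.50162 × 2.238×10⁸) = 49.51 kg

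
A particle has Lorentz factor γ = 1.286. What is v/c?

From γ = 1/√(1 - v²/c²):
1/γ² = 1/1.286² = 0.60467
v²/c² = 1 - 0.60467 = 0.39533
v/c = √(0.39533) = 0.6288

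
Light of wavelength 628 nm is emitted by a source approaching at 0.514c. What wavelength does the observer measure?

β = 0.514
Wavelength Doppler factor = √(0.486/1.514) = √(0.3210) = 0.5666
λ_obs = 628 × 0.5666 = 355.8 nm (blueshift)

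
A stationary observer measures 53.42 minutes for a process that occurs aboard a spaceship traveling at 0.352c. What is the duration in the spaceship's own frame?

Dilated time Δt = 53.42 minutes
γ = 1/√(1 - 0.352²) = 1.0684
Δt₀ = Δt/γ = 53.42/1.0684 = 50.00 minutes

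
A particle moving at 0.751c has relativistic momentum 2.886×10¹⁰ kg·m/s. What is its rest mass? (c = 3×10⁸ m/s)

γ = 1/√(1 - 0.751²) = 1.5145
v = 0.751 × 3×10⁸ = 2.253×10⁸ m/s
m = p/(γv) = 2.886×10¹⁰/(1.5145 × 2.253×10⁸) = 84.58 kg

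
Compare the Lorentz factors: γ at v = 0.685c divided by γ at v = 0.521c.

γ₁ = 1/√(1 - 0.685²) = 1.373
γ₂ = 1/√(1 - 0.521²) = 1.172
γ₁/γ₂ = 1.373/1.172 = 1.172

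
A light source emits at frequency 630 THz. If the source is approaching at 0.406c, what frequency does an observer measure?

β = v/c = 0.406
(1+β)/(1-β) = 1.406/0.594 = 2.367
Doppler factor = √(2.367) = 1.5385
f_obs = 630 × 1.5385 = 969.3 THz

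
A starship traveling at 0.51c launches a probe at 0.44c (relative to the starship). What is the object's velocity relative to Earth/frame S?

u = (u' + v)/(1 + u'v/c²)
Numerator: 0.44 + 0.51 = 0.95
Denominator: 1 + 0.2244 = 1.2244
u = 0.95/1.2244 = 0.7759c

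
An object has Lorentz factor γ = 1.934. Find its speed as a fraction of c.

From γ = 1/√(1 - v²/c²):
1/γ² = 1/1.934² = 0.2674
v²/c² = 1 - 0.2674 = 0.7326
v/c = √(0.7326) = 0.8559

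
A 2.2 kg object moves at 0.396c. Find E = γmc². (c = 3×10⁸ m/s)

γ = 1/√(1 - 0.396²) = 1.089
mc² = 2.2 × (3×10⁸)² = 1.980×10¹⁷ J
E = γmc² = 1.089 × 1.980×10¹⁷ = 2.156×10¹⁷ J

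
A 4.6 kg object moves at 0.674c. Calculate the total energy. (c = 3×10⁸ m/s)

γ = 1/√(1 - 0.674²) = 1.3537
mc² = 4.6 × (3×10⁸)² = 4.140×10¹⁷ J
E = γmc² = 1.3537 × 4.140×10¹⁷ = 5.604×10¹⁷ J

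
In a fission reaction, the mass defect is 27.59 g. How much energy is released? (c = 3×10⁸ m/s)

Convert mass defect: Δm = 27.59 g = 0.02759 kg
E = Δm·c² = 0.02759 × (3×10⁸)²
= 0.02759 × 9×10¹⁶ = 2.483×10¹⁵ J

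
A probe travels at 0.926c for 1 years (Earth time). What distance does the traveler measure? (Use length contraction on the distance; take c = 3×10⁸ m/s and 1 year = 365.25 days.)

Earth distance: d = v × t = 0.926c × 1 yr = 8.767×10¹⁵ m
γ = 2.649
d' = d/γ = 8.767×10¹⁵/2.649 = 3.310×10¹⁵ m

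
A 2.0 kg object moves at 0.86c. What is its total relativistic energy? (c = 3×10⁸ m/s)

γ = 1/√(1 - 0.86²) = 1.9597
mc² = 2.0 × (3×10⁸)² = 1.800×10¹⁷ J
E = γmc² = 1.9597 × 1.800×10¹⁷ = 3.527×10¹⁷ J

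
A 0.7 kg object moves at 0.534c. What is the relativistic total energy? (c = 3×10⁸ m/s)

γ = 1/√(1 - 0.534²) = 1.18275
mc² = 0.7 × (3×10⁸)² = 6.300×10¹⁶ J
E = γmc² = 1.18275 × 6.300×10¹⁶ = 7.451×10¹⁶ J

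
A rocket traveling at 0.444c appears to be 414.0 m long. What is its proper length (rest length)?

Contracted length L = 414.0 m
γ = 1/√(1 - 0.444²) = 1.116
L₀ = γL = 1.116 × 414.0 = 462.0 m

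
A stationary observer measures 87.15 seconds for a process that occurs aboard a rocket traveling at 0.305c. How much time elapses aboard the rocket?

Dilated time Δt = 87.15 seconds
γ = 1/√(1 - 0.305²) = 1.050
Δt₀ = Δt/γ = 87.15/1.050 = 83.00 seconds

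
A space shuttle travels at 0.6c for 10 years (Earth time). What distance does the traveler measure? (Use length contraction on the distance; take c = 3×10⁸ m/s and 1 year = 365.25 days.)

Earth distance: d = v × t = 0.6c × 10 yr = 5.680×10¹⁶ m
γ = 1.250
d' = d/γ = 5.680×10¹⁶/1.250 = 4.544×10¹⁶ m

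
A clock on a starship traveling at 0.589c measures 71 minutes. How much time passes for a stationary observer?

Proper time Δt₀ = 71 minutes
γ = 1/√(1 - 0.589²) = 1.2374
Δt = γΔt₀ = 1.2374 × 71 = 87.86 minutes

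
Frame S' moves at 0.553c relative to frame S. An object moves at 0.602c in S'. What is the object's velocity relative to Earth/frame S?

u = (u' + v)/(1 + u'v/c²)
Numerator: 0.602 + 0.553 = 1.155
Denominator: 1 + 0.332906 = 1.332906
u = 1.155/1.332906 = 0.8665c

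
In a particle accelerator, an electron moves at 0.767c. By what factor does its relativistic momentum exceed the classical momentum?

p_rel = γmv, p_class = mv
Ratio = γ = 1/√(1 - 0.767²)
= 1/√(0.411711) = 1.558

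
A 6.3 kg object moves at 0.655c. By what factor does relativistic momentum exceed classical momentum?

p_rel = γmv, p_class = mv
Ratio = γ = 1/√(1 - 0.655²) = 1.323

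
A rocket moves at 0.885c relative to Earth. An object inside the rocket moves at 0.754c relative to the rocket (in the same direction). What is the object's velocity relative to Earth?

u = (u' + v)/(1 + u'v/c²)
Numerator: 0.754 + 0.885 = 1.639
Denominator: 1 + 0.66729 = 1.66729
u = 1.639/1.66729 = 0.9830c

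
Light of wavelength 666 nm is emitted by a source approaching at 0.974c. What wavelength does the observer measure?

β = 0.974
Wavelength Doppler factor = √(0.026/1.974) = √(0.0131712) = 0.114766
λ_obs = 666 × 0.114766 = 76.43 nm (blueshift)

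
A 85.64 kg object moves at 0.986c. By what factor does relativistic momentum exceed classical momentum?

p_rel = γmv, p_class = mv
Ratio = γ = 1/√(1 - 0.986²) = 5.997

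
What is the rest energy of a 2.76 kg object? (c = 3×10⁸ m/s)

c² = (3×10⁸)² = 9.000×10¹⁶ m²/s²
E₀ = mc² = 2.76 × 9.000×10¹⁶ = 2.484×10¹⁷ J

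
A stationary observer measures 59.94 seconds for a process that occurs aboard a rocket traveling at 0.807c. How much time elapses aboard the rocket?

Dilated time Δt = 59.94 seconds
γ = 1/√(1 - 0.807²) = 1.693
Δt₀ = Δt/γ = 59.94/1.693 = 35.40 seconds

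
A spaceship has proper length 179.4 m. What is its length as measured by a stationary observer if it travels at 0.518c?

Proper length L₀ = 179.4 m
γ = 1/√(1 - 0.518²) = 1.169
L = L₀/γ = 179.4/1.169 = 153.5 m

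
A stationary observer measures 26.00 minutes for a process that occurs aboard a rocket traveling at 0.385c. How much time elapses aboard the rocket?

Dilated time Δt = 26.00 minutes
γ = 1/√(1 - 0.385²) = 1.0835
Δt₀ = Δt/γ = 26.00/1.0835 = 24.00 minutes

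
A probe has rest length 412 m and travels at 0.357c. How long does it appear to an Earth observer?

Proper length L₀ = 412 m
γ = 1/√(1 - 0.357²) = 1.0705
L = L₀/γ = 412/1.0705 = 384.9 m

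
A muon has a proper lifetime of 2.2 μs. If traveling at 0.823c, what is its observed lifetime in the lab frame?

Proper lifetime τ₀ = 2.2 μs
γ = 1/√(1 - 0.823²) = 1.7604
τ = γτ₀ = 1.7604 × 2.2 μs = 3.873 μs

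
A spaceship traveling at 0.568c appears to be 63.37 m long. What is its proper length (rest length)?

Contracted length L = 63.37 m
γ = 1/√(1 - 0.568²) = 1.21502
L₀ = γL = 1.21502 × 63.37 = 77.00 m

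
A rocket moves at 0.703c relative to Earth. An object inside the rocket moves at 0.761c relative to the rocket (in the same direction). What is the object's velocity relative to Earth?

u = (u' + v)/(1 + u'v/c²)
Numerator: 0.761 + 0.703 = 1.464
Denominator: 1 + 0.534983 = 1.534983
u = 1.464/1.534983 = 0.9538c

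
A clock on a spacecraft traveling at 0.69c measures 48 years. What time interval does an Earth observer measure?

Proper time Δt₀ = 48 years
γ = 1/√(1 - 0.69²) = 1.3816
Δt = γΔt₀ = 1.3816 × 48 = 66.32 years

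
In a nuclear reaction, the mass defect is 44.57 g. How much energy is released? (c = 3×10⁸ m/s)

Convert mass defect: Δm = 44.57 g = 0.04457 kg
E = Δm·c² = 0.04457 × (3×10⁸)²
= 0.04457 × 9×10¹⁶ = 4.011×10¹⁵ J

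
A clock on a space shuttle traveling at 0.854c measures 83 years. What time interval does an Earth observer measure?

Proper time Δt₀ = 83 years
γ = 1/√(1 - 0.854²) = 1.922
Δt = γΔt₀ = 1.922 × 83 = 159.5 years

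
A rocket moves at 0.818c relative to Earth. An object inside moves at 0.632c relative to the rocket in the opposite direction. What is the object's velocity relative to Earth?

Object's velocity in rocket frame is u' = -0.632c
u = (u' + v)/(1 + u'v/c²) = (v - 0.632)/(1 - 0.632·v/c²)
Numerator: 0.818 - 0.632 = 0.186
Denominator: 1 - 0.516976 = 0.483024
u = 0.186/0.483024 = 0.3851c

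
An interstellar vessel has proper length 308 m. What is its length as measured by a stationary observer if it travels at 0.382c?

Proper length L₀ = 308 m
γ = 1/√(1 - 0.382²) = 1.0821
L = L₀/γ = 308/1.0821 = 284.6 m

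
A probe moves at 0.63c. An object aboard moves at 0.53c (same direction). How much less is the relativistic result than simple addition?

Classical: u' + v = 0.53 + 0.63 = 1.16c
Relativistic: u = (0.53 + 0.63)/(1 + 0.3339) = 1.16/1.3339 = 0.8696c
Difference: 1.16 - 0.8696 = 0.2904c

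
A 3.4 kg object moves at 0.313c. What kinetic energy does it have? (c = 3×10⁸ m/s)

γ = 1/√(1 - 0.313²) = 1.05291
γ - 1 = 0.05291
KE = (γ-1)mc² = 0.05291 × 3.4 × (3×10⁸)² = 1.619×10¹⁶ J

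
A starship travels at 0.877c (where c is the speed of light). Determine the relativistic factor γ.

v/c = 0.877, so (v/c)² = 0.769129
1 - (v/c)² = 0.230871
γ = 1/√(0.230871) = 2.081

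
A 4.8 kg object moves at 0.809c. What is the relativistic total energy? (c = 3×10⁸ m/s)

γ = 1/√(1 - 0.809²) = 1.7012
mc² = 4.8 × (3×10⁸)² = 4.320×10¹⁷ J
E = γmc² = 1.7012 × 4.320×10¹⁷ = 7.349×10¹⁷ J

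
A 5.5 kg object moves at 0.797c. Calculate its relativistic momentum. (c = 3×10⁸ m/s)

γ = 1/√(1 - 0.797²) = 1.6557
v = 0.797 × 3×10⁸ = 2.391×10⁸ m/s
p = γmv = 1.6557 × 5.5 × 2.391×10⁸ = 2.177×10⁹ kg·m/s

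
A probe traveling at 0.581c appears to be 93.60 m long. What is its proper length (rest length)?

Contracted length L = 93.60 m
γ = 1/√(1 - 0.581²) = 1.229
L₀ = γL = 1.229 × 93.60 = 115.0 m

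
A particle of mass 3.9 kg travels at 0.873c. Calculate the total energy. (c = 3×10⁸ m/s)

γ = 1/√(1 - 0.873²) = 2.0504
mc² = 3.9 × (3×10⁸)² = 3.510×10¹⁷ J
E = γmc² = 2.0504 × 3.510×10¹⁷ = 7.197×10¹⁷ J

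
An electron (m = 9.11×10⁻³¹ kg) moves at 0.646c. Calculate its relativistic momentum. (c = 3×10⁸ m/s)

γ = 1/√(1 - 0.646²) = 1.310
v = 0.646 × 3×10⁸ = 1.938×10⁸ m/s
p = γmv = 1.310 × 9.11×10⁻³¹ × 1.938×10⁸ = 2.313×10⁻²² kg·m/s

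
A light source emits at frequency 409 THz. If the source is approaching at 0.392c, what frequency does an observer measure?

β = v/c = 0.392
(1+β)/(1-β) = 1.392/0.608 = 2.2895
Doppler factor = √(2.2895) = 1.5131
f_obs = 409 × 1.5131 = 618.9 THz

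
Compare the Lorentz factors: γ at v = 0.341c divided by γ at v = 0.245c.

γ₁ = 1/√(1 - 0.341²) = 1.0638
γ₂ = 1/√(1 - 0.245²) = 1.0314
γ₁/γ₂ = 1.0638/1.0314 = 1.031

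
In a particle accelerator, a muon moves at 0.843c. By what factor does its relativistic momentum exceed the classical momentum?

p_rel = γmv, p_class = mv
Ratio = γ = 1/√(1 - 0.843²)
= 1/√(0.289351) = 1.859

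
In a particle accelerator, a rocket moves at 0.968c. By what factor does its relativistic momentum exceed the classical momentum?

p_rel = γmv, p_class = mv
Ratio = γ = 1/√(1 - 0.968²)
= 1/√(0.062976) = 3.985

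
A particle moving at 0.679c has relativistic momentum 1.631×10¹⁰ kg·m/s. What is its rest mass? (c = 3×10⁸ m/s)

γ = 1/√(1 - 0.679²) = 1.3621
v = 0.679 × 3×10⁸ = 2.037×10⁸ m/s
m = p/(γv) = 1.631×10¹⁰/(1.3621 × 2.037×10⁸) = 58.78 kg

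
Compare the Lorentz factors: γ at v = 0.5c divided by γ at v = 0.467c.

γ₁ = 1/√(1 - 0.5²) = 1.155
γ₂ = 1/√(1 - 0.467²) = 1.131
γ₁/γ₂ = 1.155/1.131 = 1.021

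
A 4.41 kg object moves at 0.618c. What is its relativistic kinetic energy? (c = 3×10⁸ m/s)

γ = 1/√(1 - 0.618²) = 1.27198
γ - 1 = 0.27198
KE = (γ-1)mc² = 0.27198 × 4.41 × (3×10⁸)² = 1.079×10¹⁷ J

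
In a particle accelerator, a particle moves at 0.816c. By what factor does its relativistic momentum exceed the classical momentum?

p_rel = γmv, p_class = mv
Ratio = γ = 1/√(1 - 0.816²)
= 1/√(0.334144) = 1.730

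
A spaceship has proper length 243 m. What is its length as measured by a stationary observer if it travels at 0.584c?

Proper length L₀ = 243 m
γ = 1/√(1 - 0.584²) = 1.2319
L = L₀/γ = 243/1.2319 = 197.3 m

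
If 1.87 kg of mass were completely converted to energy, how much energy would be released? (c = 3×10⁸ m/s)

Using E = mc²:
c² = (3×10⁸)² = 9×10¹⁶ m²/s²
E = 1.87 × 9×10¹⁶ = 1.683×10¹⁷ J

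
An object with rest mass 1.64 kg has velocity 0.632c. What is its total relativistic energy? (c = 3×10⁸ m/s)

γ = 1/√(1 - 0.632²) = 1.2904
mc² = 1.64 × (3×10⁸)² = 1.476×10¹⁷ J
E = γmc² = 1.2904 × 1.476×10¹⁷ = 1.905×10¹⁷ J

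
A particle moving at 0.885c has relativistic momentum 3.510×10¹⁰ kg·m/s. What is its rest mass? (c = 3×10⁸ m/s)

γ = 1/√(1 - 0.885²) = 2.148
v = 0.885 × 3×10⁸ = 2.655×10⁸ m/s
m = p/(γv) = 3.510×10¹⁰/(2.148 × 2.655×10⁸) = 61.55 kg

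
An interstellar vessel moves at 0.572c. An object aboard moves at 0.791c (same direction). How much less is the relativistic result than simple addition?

Classical: u' + v = 0.791 + 0.572 = 1.363c
Relativistic: u = (0.791 + 0.572)/(1 + 0.452452) = 1.363/1.452452 = 0.9384c
Difference: 1.363 - 0.9384 = 0.4246c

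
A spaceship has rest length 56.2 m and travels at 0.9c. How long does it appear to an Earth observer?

Proper length L₀ = 56.2 m
γ = 1/√(1 - 0.9²) = 2.294
L = L₀/γ = 56.2/2.294 = 24.50 m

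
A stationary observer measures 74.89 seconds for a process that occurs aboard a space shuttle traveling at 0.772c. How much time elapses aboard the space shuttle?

Dilated time Δt = 74.89 seconds
γ = 1/√(1 - 0.772²) = 1.5733
Δt₀ = Δt/γ = 74.89/1.5733 = 47.60 seconds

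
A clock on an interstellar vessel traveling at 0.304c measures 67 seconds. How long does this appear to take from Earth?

Proper time Δt₀ = 67 seconds
γ = 1/√(1 - 0.304²) = 1.0497
Δt = γΔt₀ = 1.0497 × 67 = 70.33 seconds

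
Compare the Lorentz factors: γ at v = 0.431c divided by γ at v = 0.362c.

γ₁ = 1/√(1 - 0.431²) = 1.108
γ₂ = 1/√(1 - 0.362²) = 1.073
γ₁/γ₂ = 1.108/1.073 = 1.033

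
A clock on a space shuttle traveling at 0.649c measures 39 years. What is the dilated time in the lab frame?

Proper time Δt₀ = 39 years
γ = 1/√(1 - 0.649²) = 1.3144
Δt = γΔt₀ = 1.3144 × 39 = 51.26 years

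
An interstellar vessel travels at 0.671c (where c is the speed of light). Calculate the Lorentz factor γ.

v/c = 0.671, so (v/c)² = 0.450241
1 - (v/c)² = 0.549759
γ = 1/√(0.549759) = 1.349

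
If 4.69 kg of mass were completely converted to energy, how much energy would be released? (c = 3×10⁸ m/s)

Using E = mc²:
c² = (3×10⁸)² = 9×10¹⁶ m²/s²
E = 4.69 × 9×10¹⁶ = 4.221×10¹⁷ J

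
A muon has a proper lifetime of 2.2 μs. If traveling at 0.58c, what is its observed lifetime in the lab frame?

Proper lifetime τ₀ = 2.2 μs
γ = 1/√(1 - 0.58²) = 1.2276
τ = γτ₀ = 1.2276 × 2.2 μs = 2.701 μs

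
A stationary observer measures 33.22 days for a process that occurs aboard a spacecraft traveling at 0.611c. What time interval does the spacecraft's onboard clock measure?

Dilated time Δt = 33.22 days
γ = 1/√(1 - 0.611²) = 1.263
Δt₀ = Δt/γ = 33.22/1.263 = 26.30 days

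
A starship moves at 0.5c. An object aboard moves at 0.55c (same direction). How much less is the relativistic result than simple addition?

Classical: u' + v = 0.55 + 0.5 = 1.05c
Relativistic: u = (0.55 + 0.5)/(1 + 0.275) = 1.05/1.275 = 0.8235c
Difference: 1.05 - 0.8235 = 0.2265c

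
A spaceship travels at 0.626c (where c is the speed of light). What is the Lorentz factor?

v/c = 0.626, so (v/c)² = 0.391876
1 - (v/c)² = 0.608124
γ = 1/√(0.608124) = 1.282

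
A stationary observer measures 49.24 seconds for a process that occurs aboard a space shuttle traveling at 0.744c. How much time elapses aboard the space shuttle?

Dilated time Δt = 49.24 seconds
γ = 1/√(1 - 0.744²) = 1.4966
Δt₀ = Δt/γ = 49.24/1.4966 = 32.90 seconds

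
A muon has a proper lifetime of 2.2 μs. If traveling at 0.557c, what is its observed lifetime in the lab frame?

Proper lifetime τ₀ = 2.2 μs
γ = 1/√(1 - 0.557²) = 1.204
τ = γτ₀ = 1.204 × 2.2 μs = 2.649 μs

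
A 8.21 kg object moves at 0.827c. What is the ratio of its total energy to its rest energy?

E = γmc², E₀ = mc²
E/E₀ = γ = 1/√(1 - 0.827²) = 1.779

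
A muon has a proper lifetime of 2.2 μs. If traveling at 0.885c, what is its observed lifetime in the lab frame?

Proper lifetime τ₀ = 2.2 μs
γ = 1/√(1 - 0.885²) = 2.1478
τ = γτ₀ = 2.1478 × 2.2 μs = 4.725 μs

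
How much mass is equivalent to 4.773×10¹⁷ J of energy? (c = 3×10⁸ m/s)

From E = mc², we get m = E/c²
c² = (3×10⁸)² = 9×10¹⁶ m²/s²
m = 4.773×10¹⁷ / 9×10¹⁶ = 5.303 kg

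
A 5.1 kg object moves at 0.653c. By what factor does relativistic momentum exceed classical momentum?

p_rel = γmv, p_class = mv
Ratio = γ = 1/√(1 - 0.653²) = 1.320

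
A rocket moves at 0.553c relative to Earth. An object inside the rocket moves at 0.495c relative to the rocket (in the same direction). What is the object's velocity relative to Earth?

u = (u' + v)/(1 + u'v/c²)
Numerator: 0.495 + 0.553 = 1.048
Denominator: 1 + 0.273735 = 1.273735
u = 1.048/1.273735 = 0.8228c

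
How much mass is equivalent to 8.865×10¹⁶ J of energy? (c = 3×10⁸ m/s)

From E = mc², we get m = E/c²
c² = (3×10⁸)² = 9×10¹⁶ m²/s²
m = 8.865×10¹⁶ / 9×10¹⁶ = 0.9850 kg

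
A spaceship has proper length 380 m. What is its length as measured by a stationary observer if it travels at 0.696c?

Proper length L₀ = 380 m
γ = 1/√(1 - 0.696²) = 1.3927
L = L₀/γ = 380/1.3927 = 272.9 m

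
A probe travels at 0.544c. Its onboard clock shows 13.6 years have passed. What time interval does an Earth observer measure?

Proper time Δt₀ = 13.6 years
γ = 1/√(1 - 0.544²) = 1.192
Δt = γΔt₀ = 1.192 × 13.6 = 16.21 years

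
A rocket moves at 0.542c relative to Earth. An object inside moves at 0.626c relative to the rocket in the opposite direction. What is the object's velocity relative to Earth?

Object's velocity in rocket frame is u' = -0.626c
u = (u' + v)/(1 + u'v/c²) = (v - 0.626)/(1 - 0.626·v/c²)
Numerator: 0.542 - 0.626 = -0.084
Denominator: 1 - 0.339292 = 0.660708
u = -0.084/0.660708 = -0.1271c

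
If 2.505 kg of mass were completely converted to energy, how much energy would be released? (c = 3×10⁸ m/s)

Using E = mc²:
c² = (3×10⁸)² = 9×10¹⁶ m²/s²
E = 2.505 × 9×10¹⁶ = 2.255×10¹⁷ J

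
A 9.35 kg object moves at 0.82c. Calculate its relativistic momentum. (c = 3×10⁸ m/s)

γ = 1/√(1 - 0.82²) = 1.7471
v = 0.82 × 3×10⁸ = 2.460×10⁸ m/s
p = γmv = 1.7471 × 9.35 × 2.460×10⁸ = 4.019×10⁹ kg·m/s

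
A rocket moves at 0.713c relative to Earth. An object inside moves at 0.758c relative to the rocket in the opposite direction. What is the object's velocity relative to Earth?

Object's velocity in rocket frame is u' = -0.758c
u = (u' + v)/(1 + u'v/c²) = (v - 0.758)/(1 - 0.758·v/c²)
Numerator: 0.713 - 0.758 = -0.045
Denominator: 1 - 0.540454 = 0.459546
u = -0.045/0.459546 = -0.09792c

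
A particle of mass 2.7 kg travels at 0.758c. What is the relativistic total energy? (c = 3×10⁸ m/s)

γ = 1/√(1 - 0.758²) = 1.53314
mc² = 2.7 × (3×10⁸)² = 2.430×10¹⁷ J
E = γmc² = 1.53314 × 2.430×10¹⁷ = 3.726×10¹⁷ J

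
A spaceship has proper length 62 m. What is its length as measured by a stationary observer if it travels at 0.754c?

Proper length L₀ = 62 m
γ = 1/√(1 - 0.754²) = 1.5224
L = L₀/γ = 62/1.5224 = 40.73 m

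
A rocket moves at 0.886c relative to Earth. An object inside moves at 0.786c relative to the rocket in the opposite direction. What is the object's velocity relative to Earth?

Object's velocity in rocket frame is u' = -0.786c
u = (u' + v)/(1 + u'v/c²) = (v - 0.786)/(1 - 0.786·v/c²)
Numerator: 0.886 - 0.786 = 0.1
Denominator: 1 - 0.696396 = 0.303604
u = 0.1/0.303604 = 0.3294c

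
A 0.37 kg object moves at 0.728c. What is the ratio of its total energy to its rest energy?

E = γmc², E₀ = mc²
E/E₀ = γ = 1/√(1 - 0.728²) = 1.459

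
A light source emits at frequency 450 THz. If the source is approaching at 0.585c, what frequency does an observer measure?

β = v/c = 0.585
(1+β)/(1-β) = 1.585/0.415 = 3.8193
Doppler factor = √(3.8193) = 1.9543
f_obs = 450 × 1.9543 = 879.4 THz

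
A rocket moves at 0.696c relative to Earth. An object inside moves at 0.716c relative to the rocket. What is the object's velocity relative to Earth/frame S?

u = (u' + v)/(1 + u'v/c²)
Numerator: 0.716 + 0.696 = 1.412
Denominator: 1 + 0.498336 = 1.498336
u = 1.412/1.498336 = 0.9424c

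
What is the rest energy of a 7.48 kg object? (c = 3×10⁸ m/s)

c² = (3×10⁸)² = 9.000×10¹⁶ m²/s²
E₀ = mc² = 7.48 × 9.000×10¹⁶ = 6.732×10¹⁷ J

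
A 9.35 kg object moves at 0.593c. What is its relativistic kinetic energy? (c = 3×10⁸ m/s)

γ = 1/√(1 - 0.593²) = 1.2419
γ - 1 = 0.2419
KE = (γ-1)mc² = 0.2419 × 9.35 × (3×10⁸)² = 2.036×10¹⁷ J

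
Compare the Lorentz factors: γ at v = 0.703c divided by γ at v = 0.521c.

γ₁ = 1/√(1 - 0.703²) = 1.406
γ₂ = 1/√(1 - 0.521²) = 1.172
γ₁/γ₂ = 1.406/1.172 = 1.200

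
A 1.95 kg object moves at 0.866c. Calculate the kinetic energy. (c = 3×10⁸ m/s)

γ = 1/√(1 - 0.866²) = 1.9998
γ - 1 = 0.9998
KE = (γ-1)mc² = 0.9998 × 1.95 × (3×10⁸)² = 1.755×10¹⁷ J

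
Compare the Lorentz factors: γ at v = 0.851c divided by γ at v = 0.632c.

γ₁ = 1/√(1 - 0.851²) = 1.904
γ₂ = 1/√(1 - 0.632²) = 1.290
γ₁/γ₂ = 1.904/1.290 = 1.476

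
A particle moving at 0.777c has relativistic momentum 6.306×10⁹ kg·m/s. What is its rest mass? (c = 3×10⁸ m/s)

γ = 1/√(1 - 0.777²) = 1.589
v = 0.777 × 3×10⁸ = 2.331×10⁸ m/s
m = p/(γv) = 6.306×10⁹/(1.589 × 2.331×10⁸) = 17.03 kg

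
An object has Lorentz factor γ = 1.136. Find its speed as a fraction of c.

From γ = 1/√(1 - v²/c²):
1/γ² = 1/1.136² = 0.774896
v²/c² = 1 - 0.774896 = 0.225104
v/c = √(0.225104) = 0.4745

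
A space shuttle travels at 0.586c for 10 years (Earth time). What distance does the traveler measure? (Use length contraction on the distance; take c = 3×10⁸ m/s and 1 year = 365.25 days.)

Earth distance: d = v × t = 0.586c × 10 yr = 5.5478×10¹⁶ m
γ = 1.2341
d' = d/γ = 5.5478×10¹⁶/1.2341 = 4.495×10¹⁶ m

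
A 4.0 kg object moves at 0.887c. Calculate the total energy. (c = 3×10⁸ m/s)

γ = 1/√(1 - 0.887²) = 2.1656
mc² = 4.0 × (3×10⁸)² = 3.600×10¹⁷ J
E = γmc² = 2.1656 × 3.600×10¹⁷ = 7.796×10¹⁷ J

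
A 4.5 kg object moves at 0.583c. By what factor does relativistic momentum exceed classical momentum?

p_rel = γmv, p_class = mv
Ratio = γ = 1/√(1 - 0.583²) = 1.231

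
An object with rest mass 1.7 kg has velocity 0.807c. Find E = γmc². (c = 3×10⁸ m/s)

γ = 1/√(1 - 0.807²) = 1.6933
mc² = 1.7 × (3×10⁸)² = 1.530×10¹⁷ J
E = γmc² = 1.6933 × 1.530×10¹⁷ = 2.591×10¹⁷ J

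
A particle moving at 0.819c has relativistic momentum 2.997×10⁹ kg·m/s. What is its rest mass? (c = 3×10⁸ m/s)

γ = 1/√(1 - 0.819²) = 1.7428
v = 0.819 × 3×10⁸ = 2.457×10⁸ m/s
m = p/(γv) = 2.997×10⁹/(1.7428 × 2.457×10⁸) = 6.999 kg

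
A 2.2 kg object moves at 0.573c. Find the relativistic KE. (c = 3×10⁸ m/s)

γ = 1/√(1 - 0.573²) = 1.22017
γ - 1 = 0.22017
KE = (γ-1)mc² = 0.22017 × 2.2 × (3×10⁸)² = 4.359×10¹⁶ J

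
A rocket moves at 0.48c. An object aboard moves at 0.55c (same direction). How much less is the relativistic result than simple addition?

Classical: u' + v = 0.55 + 0.48 = 1.03c
Relativistic: u = (0.55 + 0.48)/(1 + 0.264) = 1.03/1.264 = 0.8149c
Difference: 1.03 - 0.8149 = 0.2151c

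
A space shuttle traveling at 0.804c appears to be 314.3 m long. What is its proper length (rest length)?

Contracted length L = 314.3 m
γ = 1/√(1 - 0.804²) = 1.6817
L₀ = γL = 1.6817 × 314.3 = 528.6 m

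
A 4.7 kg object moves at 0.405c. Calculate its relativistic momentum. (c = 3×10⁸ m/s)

γ = 1/√(1 - 0.405²) = 1.0937
v = 0.405 × 3×10⁸ = 1.215×10⁸ m/s
p = γmv = 1.0937 × 4.7 × 1.215×10⁸ = 6.246×10⁸ kg·m/s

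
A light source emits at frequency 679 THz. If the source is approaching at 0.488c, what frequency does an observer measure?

β = v/c = 0.488
(1+β)/(1-β) = 1.488/0.512 = 2.906
Doppler factor = √(2.906) = 1.705
f_obs = 679 × 1.705 = 1158 THz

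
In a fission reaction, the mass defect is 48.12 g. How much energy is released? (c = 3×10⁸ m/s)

Convert mass defect: Δm = 48.12 g = 0.04812 kg
E = Δm·c² = 0.04812 × (3×10⁸)²
= 0.04812 × 9×10¹⁶ = 4.331×10¹⁵ J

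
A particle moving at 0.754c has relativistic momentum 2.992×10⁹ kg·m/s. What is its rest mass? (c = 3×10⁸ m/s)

γ = 1/√(1 - 0.754²) = 1.52236
v = 0.754 × 3×10⁸ = 2.262×10⁸ m/s
m = p/(γv) = 2.992×10⁹/(1.52236 × 2.262×10⁸) = 8.689 kg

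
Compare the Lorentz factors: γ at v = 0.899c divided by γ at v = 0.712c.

γ₁ = 1/√(1 - 0.899²) = 2.283
γ₂ = 1/√(1 - 0.712²) = 1.424
γ₁/γ₂ = 2.283/1.424 = 1.603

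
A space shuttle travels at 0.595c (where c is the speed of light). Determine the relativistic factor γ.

v/c = 0.595, so (v/c)² = 0.354025
1 - (v/c)² = 0.645975
γ = 1/√(0.645975) = 1.244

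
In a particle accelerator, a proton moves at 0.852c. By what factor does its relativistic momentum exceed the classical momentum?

p_rel = γmv, p_class = mv
Ratio = γ = 1/√(1 - 0.852²)
= 1/√(0.274096) = 1.910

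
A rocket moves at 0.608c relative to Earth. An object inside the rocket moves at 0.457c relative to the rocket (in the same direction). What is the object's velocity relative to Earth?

u = (u' + v)/(1 + u'v/c²)
Numerator: 0.457 + 0.608 = 1.065
Denominator: 1 + 0.277856 = 1.277856
u = 1.065/1.277856 = 0.8334c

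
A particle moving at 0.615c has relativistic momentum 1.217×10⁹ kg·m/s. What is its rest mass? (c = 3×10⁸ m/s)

γ = 1/√(1 - 0.615²) = 1.2682
v = 0.615 × 3×10⁸ = 1.845×10⁸ m/s
m = p/(γv) = 1.217×10⁹/(1.2682 × 1.845×10⁸) = 5.201 kg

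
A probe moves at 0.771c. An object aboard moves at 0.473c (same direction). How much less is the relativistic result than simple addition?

Classical: u' + v = 0.473 + 0.771 = 1.244c
Relativistic: u = (0.473 + 0.771)/(1 + 0.364683) = 1.244/1.364683 = 0.9116c
Difference: 1.244 - 0.9116 = 0.3324c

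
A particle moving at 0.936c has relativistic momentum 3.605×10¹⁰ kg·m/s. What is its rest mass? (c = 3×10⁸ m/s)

γ = 1/√(1 - 0.936²) = 2.841
v = 0.936 × 3×10⁸ = 2.808×10⁸ m/s
m = p/(γv) = 3.605×10¹⁰/(2.841 × 2.808×10⁸) = 45.19 kg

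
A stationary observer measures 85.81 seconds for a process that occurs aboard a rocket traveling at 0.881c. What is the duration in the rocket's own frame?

Dilated time Δt = 85.81 seconds
γ = 1/√(1 - 0.881²) = 2.1136
Δt₀ = Δt/γ = 85.81/2.1136 = 40.60 seconds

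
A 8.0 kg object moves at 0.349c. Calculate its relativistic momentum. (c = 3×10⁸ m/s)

γ = 1/√(1 - 0.349²) = 1.0671
v = 0.349 × 3×10⁸ = 1.047×10⁸ m/s
p = γmv = 1.0671 × 8.0 × 1.047×10⁸ = 8.938×10⁸ kg·m/s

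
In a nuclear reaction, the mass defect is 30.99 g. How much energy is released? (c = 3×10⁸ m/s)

Convert mass defect: Δm = 30.99 g = 0.03099 kg
E = Δm·c² = 0.03099 × (3×10⁸)²
= 0.03099 × 9×10¹⁶ = 2.789×10¹⁵ J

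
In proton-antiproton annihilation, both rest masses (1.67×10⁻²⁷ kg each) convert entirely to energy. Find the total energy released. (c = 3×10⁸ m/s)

Both particles have the same rest mass, so total mass = 2m
E = 2m·c² = 2 × 1.67×10⁻²⁷ × (3×10⁸)²
= 2 × 1.67×10⁻²⁷ × 9×10¹⁶
= 3.006×10⁻¹⁰ J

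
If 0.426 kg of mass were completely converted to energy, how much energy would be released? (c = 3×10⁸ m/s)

Using E = mc²:
c² = (3×10⁸)² = 9×10¹⁶ m²/s²
E = 0.426 × 9×10¹⁶ = 3.834×10¹⁶ J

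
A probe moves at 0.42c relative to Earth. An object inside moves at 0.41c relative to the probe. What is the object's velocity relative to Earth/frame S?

u = (u' + v)/(1 + u'v/c²)
Numerator: 0.41 + 0.42 = 0.83
Denominator: 1 + 0.1722 = 1.1722
u = 0.83/1.1722 = 0.7081c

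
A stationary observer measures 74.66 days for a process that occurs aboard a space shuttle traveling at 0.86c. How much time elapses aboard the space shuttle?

Dilated time Δt = 74.66 days
γ = 1/√(1 - 0.86²) = 1.9597
Δt₀ = Δt/γ = 74.66/1.9597 = 38.10 days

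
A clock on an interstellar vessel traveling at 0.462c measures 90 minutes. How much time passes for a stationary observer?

Proper time Δt₀ = 90 minutes
γ = 1/√(1 - 0.462²) = 1.128
Δt = γΔt₀ = 1.128 × 90 = 101.5 minutes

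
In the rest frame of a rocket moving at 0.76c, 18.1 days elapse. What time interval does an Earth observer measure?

Proper time Δt₀ = 18.1 days
γ = 1/√(1 - 0.76²) = 1.5386
Δt = γΔt₀ = 1.5386 × 18.1 = 27.85 days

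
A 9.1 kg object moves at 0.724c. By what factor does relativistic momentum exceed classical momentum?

p_rel = γmv, p_class = mv
Ratio = γ = 1/√(1 - 0.724²) = 1.450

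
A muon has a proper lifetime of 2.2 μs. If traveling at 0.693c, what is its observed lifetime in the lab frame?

Proper lifetime τ₀ = 2.2 μs
γ = 1/√(1 - 0.693²) = 1.3871
τ = γτ₀ = 1.3871 × 2.2 μs = 3.052 μs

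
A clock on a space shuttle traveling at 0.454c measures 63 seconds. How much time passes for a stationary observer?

Proper time Δt₀ = 63 seconds
γ = 1/√(1 - 0.454²) = 1.12233
Δt = γΔt₀ = 1.12233 × 63 = 70.71 seconds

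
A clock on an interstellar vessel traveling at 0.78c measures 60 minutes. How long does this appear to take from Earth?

Proper time Δt₀ = 60 minutes
γ = 1/√(1 - 0.78²) = 1.598
Δt = γΔt₀ = 1.598 × 60 = 95.88 minutes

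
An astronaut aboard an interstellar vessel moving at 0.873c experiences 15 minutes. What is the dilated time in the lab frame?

Proper time Δt₀ = 15 minutes
γ = 1/√(1 - 0.873²) = 2.0504
Δt = γΔt₀ = 2.0504 × 15 = 30.76 minutes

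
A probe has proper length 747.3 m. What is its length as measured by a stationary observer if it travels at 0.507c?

Proper length L₀ = 747.3 m
γ = 1/√(1 - 0.507²) = 1.1602
L = L₀/γ = 747.3/1.1602 = 644.1 m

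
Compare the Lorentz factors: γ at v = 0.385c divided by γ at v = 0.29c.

γ₁ = 1/√(1 - 0.385²) = 1.084
γ₂ = 1/√(1 - 0.29²) = 1.045
γ₁/γ₂ = 1.084/1.045 = 1.037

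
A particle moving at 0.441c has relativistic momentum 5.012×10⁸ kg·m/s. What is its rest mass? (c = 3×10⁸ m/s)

γ = 1/√(1 - 0.441²) = 1.1142
v = 0.441 × 3×10⁸ = 1.323×10⁸ m/s
m = p/(γv) = 5.012×10⁸/(1.1142 × 1.323×10⁸) = 3.400 kg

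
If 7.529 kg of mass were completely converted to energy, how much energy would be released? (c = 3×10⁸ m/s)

Using E = mc²:
c² = (3×10⁸)² = 9×10¹⁶ m²/s²
E = 7.529 × 9×10¹⁶ = 6.776×10¹⁷ J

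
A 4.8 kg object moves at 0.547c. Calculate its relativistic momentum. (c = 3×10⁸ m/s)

γ = 1/√(1 - 0.547²) = 1.19455
v = 0.547 × 3×10⁸ = 1.641×10⁸ m/s
p = γmv = 1.19455 × 4.8 × 1.641×10⁸ = 9.409×10⁸ kg·m/s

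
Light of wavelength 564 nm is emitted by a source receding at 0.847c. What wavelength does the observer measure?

β = 0.847
Wavelength Doppler factor = √(1.847/0.153) = √(12.072) = 3.4745
λ_obs = 564 × 3.4745 = 1960 nm (redshift)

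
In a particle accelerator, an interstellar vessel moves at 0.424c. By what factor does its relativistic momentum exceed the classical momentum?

p_rel = γmv, p_class = mv
Ratio = γ = 1/√(1 - 0.424²)
= 1/√(0.820224) = 1.104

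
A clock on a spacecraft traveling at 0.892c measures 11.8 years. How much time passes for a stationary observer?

Proper time Δt₀ = 11.8 years
γ = 1/√(1 - 0.892²) = 2.212
Δt = γΔt₀ = 2.212 × 11.8 = 26.10 years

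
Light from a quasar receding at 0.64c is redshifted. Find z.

β = 0.64
(1+β)/(1-β) = 1.64/0.36 = 4.556
√(4.556) = 2.134
z = 2.134 - 1 = 1.134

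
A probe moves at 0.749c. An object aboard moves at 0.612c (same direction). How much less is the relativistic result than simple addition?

Classical: u' + v = 0.612 + 0.749 = 1.361c
Relativistic: u = (0.612 + 0.749)/(1 + 0.458388) = 1.361/1.458388 = 0.9332c
Difference: 1.361 - 0.9332 = 0.4278c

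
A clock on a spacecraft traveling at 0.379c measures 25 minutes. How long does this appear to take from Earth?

Proper time Δt₀ = 25 minutes
γ = 1/√(1 - 0.379²) = 1.0806
Δt = γΔt₀ = 1.0806 × 25 = 27.02 minutes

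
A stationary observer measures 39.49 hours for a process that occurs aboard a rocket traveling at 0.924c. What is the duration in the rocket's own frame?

Dilated time Δt = 39.49 hours
γ = 1/√(1 - 0.924²) = 2.615
Δt₀ = Δt/γ = 39.49/2.615 = 15.10 hours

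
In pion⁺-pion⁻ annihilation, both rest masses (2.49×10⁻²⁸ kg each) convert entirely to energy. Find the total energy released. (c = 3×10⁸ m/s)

Both particles have the same rest mass, so total mass = 2m
E = 2m·c² = 2 × 2.49×10⁻²⁸ × (3×10⁸)²
= 2 × 2.49×10⁻²⁸ × 9×10¹⁶
= 4.482×10⁻¹¹ J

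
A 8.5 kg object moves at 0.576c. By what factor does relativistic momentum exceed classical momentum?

p_rel = γmv, p_class = mv
Ratio = γ = 1/√(1 - 0.576²) = 1.223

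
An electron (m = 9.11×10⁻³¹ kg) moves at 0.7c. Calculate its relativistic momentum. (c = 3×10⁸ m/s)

γ = 1/√(1 - 0.7²) = 1.4003
v = 0.7 × 3×10⁸ = 2.100×10⁸ m/s
p = γmv = 1.4003 × 9.11×10⁻³¹ × 2.100×10⁸ = 2.679×10⁻²² kg·m/s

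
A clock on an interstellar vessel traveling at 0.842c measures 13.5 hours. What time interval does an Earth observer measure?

Proper time Δt₀ = 13.5 hours
γ = 1/√(1 - 0.842²) = 1.8536
Δt = γΔt₀ = 1.8536 × 13.5 = 25.02 hours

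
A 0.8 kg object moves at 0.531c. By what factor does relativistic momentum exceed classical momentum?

p_rel = γmv, p_class = mv
Ratio = γ = 1/√(1 - 0.531²) = 1.180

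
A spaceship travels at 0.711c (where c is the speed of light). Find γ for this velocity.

v/c = 0.711, so (v/c)² = 0.505521
1 - (v/c)² = 0.494479
γ = 1/√(0.494479) = 1.422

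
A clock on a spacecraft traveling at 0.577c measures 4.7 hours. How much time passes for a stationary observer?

Proper time Δt₀ = 4.7 hours
γ = 1/√(1 - 0.577²) = 1.2244
Δt = γΔt₀ = 1.2244 × 4.7 = 5.755 hours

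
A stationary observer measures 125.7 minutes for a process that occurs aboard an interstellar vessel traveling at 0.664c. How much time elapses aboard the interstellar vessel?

Dilated time Δt = 125.7 minutes
γ = 1/√(1 - 0.664²) = 1.3374
Δt₀ = Δt/γ = 125.7/1.3374 = 93.99 minutes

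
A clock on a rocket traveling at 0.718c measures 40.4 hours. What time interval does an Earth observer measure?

Proper time Δt₀ = 40.4 hours
γ = 1/√(1 - 0.718²) = 1.4367
Δt = γΔt₀ = 1.4367 × 40.4 = 58.04 hours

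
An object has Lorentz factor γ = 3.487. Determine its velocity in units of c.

From γ = 1/√(1 - v²/c²):
1/γ² = 1/3.487² = 0.08224
v²/c² = 1 - 0.08224 = 0.9178
v/c = √(0.9178) = 0.9580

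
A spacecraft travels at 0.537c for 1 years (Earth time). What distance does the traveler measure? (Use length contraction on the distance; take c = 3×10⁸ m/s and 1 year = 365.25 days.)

Earth distance: d = v × t = 0.537c × 1 yr = 5.0839×10¹⁵ m
γ = 1.1854
d' = d/γ = 5.0839×10¹⁵/1.1854 = 4.289×10¹⁵ m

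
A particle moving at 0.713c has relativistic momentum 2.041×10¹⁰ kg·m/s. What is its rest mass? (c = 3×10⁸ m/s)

γ = 1/√(1 - 0.713²) = 1.4262
v = 0.713 × 3×10⁸ = 2.139×10⁸ m/s
m = p/(γv) = 2.041×10¹⁰/(1.4262 × 2.139×10⁸) = 66.90 kg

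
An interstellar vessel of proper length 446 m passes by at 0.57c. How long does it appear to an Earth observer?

Proper length L₀ = 446 m
γ = 1/√(1 - 0.57²) = 1.217
L = L₀/γ = 446/1.217 = 366.5 m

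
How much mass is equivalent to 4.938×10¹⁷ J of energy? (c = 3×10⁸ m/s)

From E = mc², we get m = E/c²
c² = (3×10⁸)² = 9×10¹⁶ m²/s²
m = 4.938×10¹⁷ / 9×10¹⁶ = 5.487 kg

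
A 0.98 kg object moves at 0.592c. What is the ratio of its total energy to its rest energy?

E = γmc², E₀ = mc²
E/E₀ = γ = 1/√(1 - 0.592²) = 1.241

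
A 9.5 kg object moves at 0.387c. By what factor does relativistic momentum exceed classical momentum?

p_rel = γmv, p_class = mv
Ratio = γ = 1/√(1 - 0.387²) = 1.085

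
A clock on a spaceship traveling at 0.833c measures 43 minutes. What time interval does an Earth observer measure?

Proper time Δt₀ = 43 minutes
γ = 1/√(1 - 0.833²) = 1.8074
Δt = γΔt₀ = 1.8074 × 43 = 77.72 minutes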